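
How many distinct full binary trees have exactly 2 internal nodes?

This is counted by the nth Catalan number C_n. Here n = 2.
C_n = C(2n,n)/(n+1), so C_{2} = C(4,2)/3 = 6/3.

Final answer: C_{2} = 2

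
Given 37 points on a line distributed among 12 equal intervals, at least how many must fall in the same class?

By pigeonhole with 37 objects and 12 categories: ceiling(37/12).

Final answer: 4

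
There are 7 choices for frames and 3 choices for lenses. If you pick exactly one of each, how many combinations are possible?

By the multiplication principle: 7 x 3.

Final answer: 21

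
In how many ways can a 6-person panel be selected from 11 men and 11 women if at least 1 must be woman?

Sum over valid woman counts:
C(11,1)C(11,5) = 5082
C(11,2)C(11,4) = 18150
C(11,3)C(11,3) = 27225
C(11,4)C(11,2) = 18150
C(11,5)C(11,1) = 5082
C(11,6)C(11,0) = 462
Total: 5082 + 18150 + 27225 + 18150 + 5082 + 462.

Final answer: 74151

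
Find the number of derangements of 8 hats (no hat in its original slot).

D(n) = (n-1)(D(n-1) + D(n-2)), D(0)=1, D(1)=0.
D(2) = 1 x (0 + 1) = 1
D(3) = 2 x (1 + 0) = 2
D(4) = 3 x (2 + 1) = 9
D(5) = 4 x (9 + 2) = 44
D(6) = 5 x (44 + 9) = 265
D(7) = 6 x (265 + 44) = 1854
D(8) = 7 x (D(7) + D(6)) = 7 x (1854 + 265)

Final answer: D(8) = 14833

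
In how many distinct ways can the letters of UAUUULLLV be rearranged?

Letters (A:1, L:3, U:4, V:1). Total letters: 9.
Permutations = 9!/(4! x 3!).

Final answer: 2520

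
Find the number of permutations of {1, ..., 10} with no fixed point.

D(n) = (n-1)(D(n-1) + D(n-2)), D(0)=1, D(1)=0.
Building up: D(2)=1, D(3)=2, D(4)=9, D(5)=44, D(6)=265, D(7)=1854, D(8)=14833, D(9)=133496.
D(10) = 9 x (D(9) + D(8)) = 9 x (133496 + 14833).

Final answer: D(10) = 1334961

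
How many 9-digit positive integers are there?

The leading digit cannot be 0 (9 options); the other 8 digits can be anything (10 options each).
Total: 9 x 10^8.

Final answer: 900000000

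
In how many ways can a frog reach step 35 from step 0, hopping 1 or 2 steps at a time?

Condition on the final move: it is a 1-step (f(n-1) ways to get there) or a 2-step (f(n-2) ways), so f(n) = f(n-1) + f(n-2), with f(1)=1, f(2)=2.
Computing successive values: f(1)=1, f(2)=2, f(3)=3, f(4)=5, f(5)=8, f(6)=13, f(7)=21, f(8)=34, f(9)=55, f(10)=89, f(11)=144, f(12)=233, f(13)=377, f(14)=610, f(15)=987, f(16)=1597, f(17)=2584, f(18)=4181, f(19)=6765, f(20)=10946, f(21)=17711, f(22)=28657, f(23)=46368, f(24)=75025, f(25)=121393, f(26)=196418, f(27)=317811, f(28)=514229, f(29)=832040, f(30)=1346269, f(31)=2178309, f(32)=3524578, f(33)=5702887, f(34)=9227465, f(35)=14930352.

Final answer: 14930352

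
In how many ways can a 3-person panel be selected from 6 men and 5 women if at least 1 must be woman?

Sum over valid woman counts:
C(5,1)C(6,2) = 75
C(5,2)C(6,1) = 60
C(5,3)C(6,0) = 10
Total: 75 + 60 + 10.

Final answer: 145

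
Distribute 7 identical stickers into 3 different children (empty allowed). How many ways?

Stars and bars: C(n+k-1, k-1) = C(9,2).

Final answer: C(9,2) = 36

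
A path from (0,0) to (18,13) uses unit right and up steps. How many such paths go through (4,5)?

Paths (0,0)->(4,5): C(9,5) = 126.
Paths (4,5)->(18,13): C(22,8) = 319770.
By multiplication principle: 126 x 319770.

Final answer: 40291020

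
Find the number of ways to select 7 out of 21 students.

C(21,7) = 21!/(7! x (21-7)!).

Final answer: C(21,7) = 116280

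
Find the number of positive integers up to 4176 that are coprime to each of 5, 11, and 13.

|div by 5|=835, |div by 11|=379, |div by 13|=321.
|div by 5&11|=75, |div by 5&13|=64, |div by 11&13|=29, |div by all|=5.
By inclusion-exclusion, divisible by at least one: 835+379+321-75-64-29+5 = 1372.
Not divisible by any: 4176 - 1372.

Final answer: 2804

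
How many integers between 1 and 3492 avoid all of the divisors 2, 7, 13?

|div by 2|=1746, |div by 7|=498, |div by 13|=268.
|div by 2&7|=249, |div by 2&13|=134, |div by 7&13|=38, |div by all|=19.
By inclusion-exclusion, divisible by at least one: 1746+498+268-249-134-38+19 = 2110.
Not divisible by any: 3492 - 2110.

Final answer: 1382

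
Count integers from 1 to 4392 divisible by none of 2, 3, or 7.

|div by 2|=2196, |div by 3|=1464, |div by 7|=627.
|div by 2&3|=732, |div by 2&7|=313, |div by 3&7|=209, |div by all|=104.
By inclusion-exclusion, divisible by at least one: 2196+1464+627-732-313-209+104 = 3137.
Not divisible by any: 4392 - 3137.

Final answer: 1255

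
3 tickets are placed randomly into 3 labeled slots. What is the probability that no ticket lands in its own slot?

Use the recurrence D(n) = (n-1)(D(n-1) + D(n-2)) with D(0)=1, D(1)=0.
Building up: D(2)=1, D(3)=2.
Total arrangements: 3! = 6.
Probability = D(3)/3! = 1/3.

Final answer: D(3)/3! = 2/6 = 0.333333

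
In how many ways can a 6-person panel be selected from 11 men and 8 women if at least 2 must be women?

Sum over valid woman counts:
C(8,2)C(11,4) = 9240
C(8,3)C(11,3) = 9240
C(8,4)C(11,2) = 3850
C(8,5)C(11,1) = 616
C(8,6)C(11,0) = 28
Total: 9240 + 9240 + 3850 + 616 + 28.

Final answer: 22974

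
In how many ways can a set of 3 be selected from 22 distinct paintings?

C(22,3) = 22!/(3! x (22-3)!).

Final answer: C(22,3) = 1540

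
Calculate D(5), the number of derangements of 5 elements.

Use the recurrence D(n) = (n-1)(D(n-1) + D(n-2)) with D(0)=1, D(1)=0.
D(2) = 1 x (0 + 1) = 1
D(3) = 2 x (1 + 0) = 2
D(4) = 3 x (2 + 1) = 9
D(5) = 4 x (D(4) + D(3)) = 4 x (9 + 2)

Final answer: D(5) = 44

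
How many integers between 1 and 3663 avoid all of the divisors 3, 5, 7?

|div by 3|=1221, |div by 5|=732, |div by 7|=523.
|div by 3&5|=244, |div by 3&7|=174, |div by 5&7|=104, |div by all|=34.
By inclusion-exclusion, divisible by at least one: 1221+732+523-244-174-104+34 = 1988.
Not divisible by any: 3663 - 1988.

Final answer: 1675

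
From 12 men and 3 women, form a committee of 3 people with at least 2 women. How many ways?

Sum over valid woman counts:
C(3,2)C(12,1) = 36
C(3,3)C(12,0) = 1
Total: 36 + 1.

Final answer: 37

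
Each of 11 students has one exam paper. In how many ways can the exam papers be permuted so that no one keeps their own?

Use the recurrence D(n) = (n-1)(D(n-1) + D(n-2)) with D(0)=1, D(1)=0.
D(2) = 1 x (0 + 1) = 1
D(3) = 2 x (1 + 0) = 2
D(4) = 3 x (2 + 1) = 9
D(5) = 4 x (9 + 2) = 44
D(6) = 5 x (44 + 9) = 265
D(7) = 6 x (265 + 44) = 1854
D(8) = 7 x (1854 + 265) = 14833
D(9) = 8 x (14833 + 1854) = 133496
D(10) = 9 x (133496 + 14833) = 1334961
D(11) = 10 x (D(10) + D(9)) = 10 x (1334961 + 133496)

Final answer: D(11) = 14684570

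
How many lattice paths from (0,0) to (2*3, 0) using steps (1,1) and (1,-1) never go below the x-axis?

Total monotonic paths to (3,3): C(6,3) = 20.
A path is bad iff it touches y = x + 1; reflecting its initial segment maps bad paths bijectively onto all paths to (2,4), of which there are C(6,4) = 15.
Valid Dyck paths: 20 - 15.
(Check: C(6,3) - C(6,4) = C(6,3)/4, the Catalan number C_{3}.)

Final answer: C_{3} = 5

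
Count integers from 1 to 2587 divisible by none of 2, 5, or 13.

|div by 2|=1293, |div by 5|=517, |div by 13|=199.
|div by 2&5|=258, |div by 2&13|=99, |div by 5&13|=39, |div by all|=19.
By inclusion-exclusion, divisible by at least one: 1293+517+199-258-99-39+19 = 1632.
Not divisible by any: 2587 - 1632.

Final answer: 955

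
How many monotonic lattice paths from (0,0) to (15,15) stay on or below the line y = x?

Total monotonic paths to (15,15): C(30,15) = 155117520.
By the reflection principle, paths that go above the diagonal number C(30,16) = 145422675.
Valid Dyck paths: 155117520 - 145422675.
(Equivalently, C_{15} = C(30,15)/16 = 155117520/16.)

Final answer: C_{15} = 9694845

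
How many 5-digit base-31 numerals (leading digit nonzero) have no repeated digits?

The leading digit has 30 choices (anything but zero); the next has 30 (anything but the first), then 29, and so on, one fewer each time.
Total: 30 x 30 x 29 x 28 x 27.

Final answer: 19731600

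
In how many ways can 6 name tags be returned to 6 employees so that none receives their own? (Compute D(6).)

D(n) = (n-1)(D(n-1) + D(n-2)), D(0)=1, D(1)=0.
D(2) = 1 x (0 + 1) = 1
D(3) = 2 x (1 + 0) = 2
D(4) = 3 x (2 + 1) = 9
D(5) = 4 x (9 + 2) = 44
D(6) = 5 x (D(5) + D(4)) = 5 x (44 + 9)

Final answer: D(6) = 265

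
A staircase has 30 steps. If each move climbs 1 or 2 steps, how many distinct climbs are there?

Condition on the final move: it is a 1-step (f(n-1) ways to get there) or a 2-step (f(n-2) ways), so f(n) = f(n-1) + f(n-2), with f(1)=1, f(2)=2.
Iterating the recurrence: f(1)=1, f(2)=2, f(3)=3, f(4)=5, f(5)=8, f(6)=13, f(7)=21, f(8)=34, f(9)=55, f(10)=89, f(11)=144, f(12)=233, f(13)=377, f(14)=610, f(15)=987, f(16)=1597, f(17)=2584, f(18)=4181, f(19)=6765, f(20)=10946, f(21)=17711, f(22)=28657, f(23)=46368, f(24)=75025, f(25)=121393, f(26)=196418, f(27)=317811, f(28)=514229, f(29)=832040, f(30)=1346269.

Final answer: 1346269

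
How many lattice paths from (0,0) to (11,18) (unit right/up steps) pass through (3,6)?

Paths (0,0)->(3,6): C(9,6) = 84.
Paths (3,6)->(11,18): C(20,12) = 125970.
By multiplication principle: 84 x 125970.

Final answer: 10581480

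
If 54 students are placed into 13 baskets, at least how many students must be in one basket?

By the pigeonhole principle: ceiling(54/13).

Final answer: 5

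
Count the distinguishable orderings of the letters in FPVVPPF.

Letters (F:2, P:3, V:2). Total letters: 7.
Permutations = 7!/(3! x 2! x 2!).

Final answer: 210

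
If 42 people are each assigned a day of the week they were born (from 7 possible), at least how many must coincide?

There are 7 possible values for day of the week they were born. With 42 people and 7 categories, by pigeonhole: ceiling(42/7).

Final answer: 6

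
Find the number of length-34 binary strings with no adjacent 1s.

A valid string ends in 0 (append to any length-(n-1) valid string) or in 01 (append to any length-(n-2) valid string), so a(n) = a(n-1) + a(n-2) with a(1)=2, a(2)=3.
Building up term by term: a(1)=2, a(2)=3, a(3)=5, a(4)=8, a(5)=13, a(6)=21, a(7)=34, a(8)=55, a(9)=89, a(10)=144, a(11)=233, a(12)=377, a(13)=610, a(14)=987, a(15)=1597, a(16)=2584, a(17)=4181, a(18)=6765, a(19)=10946, a(20)=17711, a(21)=28657, a(22)=46368, a(23)=75025, a(24)=121393, a(25)=196418, a(26)=317811, a(27)=514229, a(28)=832040, a(29)=1346269, a(30)=2178309, a(31)=3524578, a(32)=5702887, a(33)=9227465, a(34)=14930352.

Final answer: 14930352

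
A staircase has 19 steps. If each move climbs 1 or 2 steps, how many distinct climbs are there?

Condition on the final move: it is a 1-step (f(n-1) ways to get there) or a 2-step (f(n-2) ways), so f(n) = f(n-1) + f(n-2), with f(1)=1, f(2)=2.
Iterating the recurrence: f(1)=1, f(2)=2, f(3)=3, f(4)=5, f(5)=8, f(6)=13, f(7)=21, f(8)=34, f(9)=55, f(10)=89, f(11)=144, f(12)=233, f(13)=377, f(14)=610, f(15)=987, f(16)=1597, f(17)=2584, f(18)=4181, f(19)=6765.

Final answer: 6765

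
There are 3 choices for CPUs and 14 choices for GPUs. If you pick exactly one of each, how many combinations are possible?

By the multiplication principle: 3 x 14.

Final answer: 42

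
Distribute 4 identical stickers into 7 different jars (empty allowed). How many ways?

Stars and bars: C(n+k-1, k-1) = C(10,6).

Final answer: C(10,6) = 210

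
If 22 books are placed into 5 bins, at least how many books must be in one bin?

By the pigeonhole principle: ceiling(22/5).

Final answer: 5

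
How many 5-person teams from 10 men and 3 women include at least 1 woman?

Sum over valid woman counts:
C(3,1)C(10,4) = 630
C(3,2)C(10,3) = 360
C(3,3)C(10,2) = 45
Total: 630 + 360 + 45.

Final answer: 1035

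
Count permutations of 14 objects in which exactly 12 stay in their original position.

Choose which 12 elements are fixed: C(14,12) = 91.
Derange the remaining 2 using D(j) = (j-1)(D(j-1) + D(j-2)), D(0)=1, D(1)=0: D(2)=1.
Total: 91 x 1.

Final answer: C(14,12) D(2) = 91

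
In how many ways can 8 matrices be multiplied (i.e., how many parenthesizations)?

This is a standard Catalan-number count: the answer is C_n. Here n = 8 - 1 = 7.
C_n = C(2n,n) - C(2n,n+1), so C_{7} = C(14,7) - C(14,8) = 3432 - 3003.

Final answer: C_{7} = 429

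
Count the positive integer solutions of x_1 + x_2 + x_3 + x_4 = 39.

Substitute x'_i = x_i - 1 (so x'_i >= 0). Then sum x'_i = 39 - 4 = 35.
Stars and bars: C(35+4-1, 4-1) = C(38,3).

Final answer: C(38,3) = 8436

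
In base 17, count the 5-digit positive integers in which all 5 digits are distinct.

The leading digit has 16 choices (anything but zero); the next has 16 (anything but the first), then 15, and so on, one fewer each time.
Total: 16 x 16 x 15 x 14 x 13.

Final answer: 698880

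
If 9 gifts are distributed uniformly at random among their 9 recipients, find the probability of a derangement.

Use the recurrence D(n) = (n-1)(D(n-1) + D(n-2)) with D(0)=1, D(1)=0.
Building up: D(2)=1, D(3)=2, D(4)=9, D(5)=44, D(6)=265, D(7)=1854, D(8)=14833, D(9)=133496.
Total arrangements: 9! = 362880.
Probability = D(9)/9! = 16687/45360.

Final answer: D(9)/9! = 133496/362880 = 0.367879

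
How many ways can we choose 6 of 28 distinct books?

C(28,6) = 28!/(6! x 22!).

Final answer: \binom{28}{6} = 376740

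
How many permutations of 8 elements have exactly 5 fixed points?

Choose which 5 elements are fixed: C(8,5) = 56.
Derange the remaining 3 using D(j) = (j-1)(D(j-1) + D(j-2)), D(0)=1, D(1)=0: D(2)=1, D(3)=2.
Total: 56 x 2.

Final answer: C(8,5) D(3) = 112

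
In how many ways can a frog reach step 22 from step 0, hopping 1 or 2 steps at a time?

Condition on the final move: it is a 1-step (f(n-1) ways to get there) or a 2-step (f(n-2) ways), so f(n) = f(n-1) + f(n-2), with f(1)=1, f(2)=2.
Computing successive values: f(1)=1, f(2)=2, f(3)=3, f(4)=5, f(5)=8, f(6)=13, f(7)=21, f(8)=34, f(9)=55, f(10)=89, f(11)=144, f(12)=233, f(13)=377, f(14)=610, f(15)=987, f(16)=1597, f(17)=2584, f(18)=4181, f(19)=6765, f(20)=10946, f(21)=17711, f(22)=28657.

Final answer: 28657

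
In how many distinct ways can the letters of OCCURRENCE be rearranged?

Letters (C:3, E:2, N:1, O:1, R:2, U:1). Total letters: 10.
Permutations = 10!/(3! x 2! x 2!).

Final answer: 151200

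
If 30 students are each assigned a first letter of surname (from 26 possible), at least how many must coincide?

There are 26 possible values for first letter of surname. With 30 students and 26 categories, by pigeonhole: ceiling(30/26).

Final answer: 2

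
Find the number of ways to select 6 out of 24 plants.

C(24,6) = 24!/(6! x (24-6)!).

Final answer: C(24,6) = 134596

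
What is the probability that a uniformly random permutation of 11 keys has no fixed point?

Derangements satisfy D(n) = (n-1)(D(n-1) + D(n-2)), starting from D(0)=1, D(1)=0.
Building up: D(2)=1, D(3)=2, D(4)=9, D(5)=44, D(6)=265, D(7)=1854, D(8)=14833, D(9)=133496, D(10)=1334961, D(11)=14684570.
Total arrangements: 11! = 39916800.
Probability = D(11)/11! = 1468457/3991680.

Final answer: D(11)/11! = 14684570/39916800 = 0.367879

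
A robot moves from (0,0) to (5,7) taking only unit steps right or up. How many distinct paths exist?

Each path has 5 right steps and 7 up steps in some order (12 steps total).
Choose which 7 of the 12 steps are up: C(12,7).

Final answer: C(12,7) = 792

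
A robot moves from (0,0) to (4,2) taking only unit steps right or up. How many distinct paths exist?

Each path has 4 right steps and 2 up steps in some order (6 steps total).
Choose which 2 of the 6 steps are up: C(6,2).

Final answer: C(6,2) = 15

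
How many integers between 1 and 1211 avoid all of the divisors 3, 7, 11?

|div by 3|=403, |div by 7|=173, |div by 11|=110.
|div by 3&7|=57, |div by 3&11|=36, |div by 7&11|=15, |div by all|=5.
By inclusion-exclusion, divisible by at least one: 403+173+110-57-36-15+5 = 583.
Not divisible by any: 1211 - 583.

Final answer: 628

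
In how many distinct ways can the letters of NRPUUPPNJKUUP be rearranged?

Letters (J:1, K:1, N:2, P:4, R:1, U:4). Total letters: 13.
Permutations = 13!/(4! x 4! x 2!).

Final answer: 5405400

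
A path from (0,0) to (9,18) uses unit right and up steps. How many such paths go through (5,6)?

Paths (0,0)->(5,6): C(11,6) = 462.
Paths (5,6)->(9,18): C(16,12) = 1820.
By multiplication principle: 462 x 1820.

Final answer: 840840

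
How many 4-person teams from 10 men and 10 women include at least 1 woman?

Sum over valid woman counts:
C(10,1)C(10,3) = 1200
C(10,2)C(10,2) = 2025
C(10,3)C(10,1) = 1200
C(10,4)C(10,0) = 210
Total: 1200 + 2025 + 1200 + 210.

Final answer: 4635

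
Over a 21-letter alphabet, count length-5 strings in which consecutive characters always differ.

Let g(n) count such strings. g(1) = 21, and each valid string of length n-1 extends in 20 ways (any symbol but the last), so g(n) = 20 g(n-1).
Total: g(5) = 21 x 20^4.

Final answer: 21 x 20^{4} = 3360000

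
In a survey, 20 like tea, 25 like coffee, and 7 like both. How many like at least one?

|A union B| = |A| + |B| - |A intersect B| = 20 + 25 - 7.

Final answer: 38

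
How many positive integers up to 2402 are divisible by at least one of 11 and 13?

Multiples of 11: 218. Multiples of 13: 184. Of both (lcm=143): 16.
By inclusion-exclusion: 218 + 184 - 16.

Final answer: 386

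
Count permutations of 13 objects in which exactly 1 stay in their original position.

Choose which 1 elements are fixed: C(13,1) = 13.
Derange the remaining 12 using D(j) = (j-1)(D(j-1) + D(j-2)), D(0)=1, D(1)=0: D(2)=1, D(3)=2, D(4)=9, D(5)=44, D(6)=265, D(7)=1854, D(8)=14833, D(9)=133496, D(10)=1334961, D(11)=14684570, D(12)=176214841.
Total: 13 x 176214841.

Final answer: C(13,1) D(12) = 2290792933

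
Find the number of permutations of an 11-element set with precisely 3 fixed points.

Choose which 3 elements are fixed: C(11,3) = 165.
Derange the remaining 8 using D(j) = (j-1)(D(j-1) + D(j-2)), D(0)=1, D(1)=0: D(2)=1, D(3)=2, D(4)=9, D(5)=44, D(6)=265, D(7)=1854, D(8)=14833.
Total: 165 x 14833.

Final answer: C(11,3) D(8) = 2447445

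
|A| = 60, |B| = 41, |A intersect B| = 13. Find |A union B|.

|A union B| = |A| + |B| - |A intersect B| = 60 + 41 - 13.

Final answer: 88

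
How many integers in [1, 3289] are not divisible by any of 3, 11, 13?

|div by 3|=1096, |div by 11|=299, |div by 13|=253.
|div by 3&11|=99, |div by 3&13|=84, |div by 11&13|=23, |div by all|=7.
By inclusion-exclusion, divisible by at least one: 1096+299+253-99-84-23+7 = 1449.
Not divisible by any: 3289 - 1449.

Final answer: 1840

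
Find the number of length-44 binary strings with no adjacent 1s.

Let a(n) count valid strings. If the last bit is 0 the prefix is any valid string of length n-1; if it is 1 the string must end in 01 with a valid prefix of length n-2. So a(n) = a(n-1) + a(n-2), a(1)=2, a(2)=3.
Building up term by term: a(1)=2, a(2)=3, a(3)=5, a(4)=8, a(5)=13, a(6)=21, a(7)=34, a(8)=55, a(9)=89, a(10)=144, a(11)=233, a(12)=377, a(13)=610, a(14)=987, a(15)=1597, a(16)=2584, a(17)=4181, a(18)=6765, a(19)=10946, a(20)=17711, a(21)=28657, a(22)=46368, a(23)=75025, a(24)=121393, a(25)=196418, a(26)=317811, a(27)=514229, a(28)=832040, a(29)=1346269, a(30)=2178309, a(31)=3524578, a(32)=5702887, a(33)=9227465, a(34)=14930352, a(35)=24157817, a(36)=39088169, a(37)=63245986, a(38)=102334155, a(39)=165580141, a(40)=267914296, a(41)=433494437, a(42)=701408733, a(43)=1134903170, a(44)=1836311903.

Final answer: 1836311903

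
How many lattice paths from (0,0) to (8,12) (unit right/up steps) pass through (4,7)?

Paths (0,0)->(4,7): C(11,7) = 330.
Paths (4,7)->(8,12): C(9,5) = 126.
By multiplication principle: 330 x 126.

Final answer: 41580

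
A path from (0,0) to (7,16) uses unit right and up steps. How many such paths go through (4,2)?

Paths (0,0)->(4,2): C(6,2) = 15.
Paths (4,2)->(7,16): C(17,14) = 680.
By multiplication principle: 15 x 680.

Final answer: 10200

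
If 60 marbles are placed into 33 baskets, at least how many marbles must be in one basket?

By the pigeonhole principle: ceiling(60/33).

Final answer: 2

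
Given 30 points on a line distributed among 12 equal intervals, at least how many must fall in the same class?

By pigeonhole with 30 objects and 12 categories: ceiling(30/12).

Final answer: 3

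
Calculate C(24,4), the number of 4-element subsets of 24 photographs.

C(24,4) = 24!/(4! x (24-4)!).

Final answer: C(24,4) = 10626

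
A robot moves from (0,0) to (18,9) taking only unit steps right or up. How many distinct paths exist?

Each path has 18 right steps and 9 up steps in some order (27 steps total).
Choose which 9 of the 27 steps are up: C(27,9).

Final answer: C(27,9) = 4686825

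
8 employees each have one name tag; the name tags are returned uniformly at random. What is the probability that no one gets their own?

Use the recurrence D(n) = (n-1)(D(n-1) + D(n-2)) with D(0)=1, D(1)=0.
Building up: D(2)=1, D(3)=2, D(4)=9, D(5)=44, D(6)=265, D(7)=1854, D(8)=14833.
Total arrangements: 8! = 40320.
Probability = D(8)/8! = 2119/5760.

Final answer: D(8)/8! = 14833/40320 = 0.367882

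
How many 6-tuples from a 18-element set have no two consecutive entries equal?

Let g(n) count such strings. g(1) = 18, and each valid string of length n-1 extends in 17 ways (any symbol but the last), so g(n) = 17 g(n-1).
Total: g(6) = 18 x 17^5.

Final answer: 18 x 17^{5} = 25557426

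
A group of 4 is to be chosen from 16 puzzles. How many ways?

C(16,4) = 16!/(4! x (16-4)!).

Final answer: C(16,4) = 1820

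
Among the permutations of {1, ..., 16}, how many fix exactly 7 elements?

Choose which 7 elements are fixed: C(16,7) = 11440.
Derange the remaining 9 using D(j) = (j-1)(D(j-1) + D(j-2)), D(0)=1, D(1)=0: D(2)=1, D(3)=2, D(4)=9, D(5)=44, D(6)=265, D(7)=1854, D(8)=14833, D(9)=133496.
Total: 11440 x 133496.

Final answer: C(16,7) D(9) = 1527194240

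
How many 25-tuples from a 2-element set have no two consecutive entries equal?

Let g(n) count such strings. g(1) = 2, and each valid string of length n-1 extends in 1 ways (any symbol but the last), so g(n) = 1 g(n-1).
Total: g(25) = 2 x 1^24.

Final answer: 2 x 1^{24} = 2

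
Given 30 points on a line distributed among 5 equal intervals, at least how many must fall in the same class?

By pigeonhole with 30 objects and 5 categories: ceiling(30/5).

Final answer: 6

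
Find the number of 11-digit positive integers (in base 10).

These are the integers in [10^10, 10^11), so the count is 10^11 - 10^10 = 9 x 10^10.

Final answer: 90000000000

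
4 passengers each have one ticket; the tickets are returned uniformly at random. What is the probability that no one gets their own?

Derangements satisfy D(n) = (n-1)(D(n-1) + D(n-2)), starting from D(0)=1, D(1)=0.
Building up: D(2)=1, D(3)=2, D(4)=9.
Total arrangements: 4! = 24.
Probability = D(4)/4! = 3/8.

Final answer: D(4)/4! = 9/24 = 0.375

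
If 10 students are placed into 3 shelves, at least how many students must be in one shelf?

By the pigeonhole principle: ceiling(10/3).

Final answer: 4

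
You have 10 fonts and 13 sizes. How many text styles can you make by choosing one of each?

By the multiplication principle: 10 x 13.

Final answer: 130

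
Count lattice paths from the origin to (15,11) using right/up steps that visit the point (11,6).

Paths (0,0)->(11,6): C(17,6) = 12376.
Paths (11,6)->(15,11): C(9,5) = 126.
By multiplication principle: 12376 x 126.

Final answer: 1559376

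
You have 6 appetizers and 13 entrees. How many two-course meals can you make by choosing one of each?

By the multiplication principle: 6 x 13.

Final answer: 78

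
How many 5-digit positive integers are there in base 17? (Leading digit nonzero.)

In base 17, the leading digit has 16 choices (1..16); each of the remaining 4 digits has 17 choices.
Total: 16 x 17^4.

Final answer: 1336336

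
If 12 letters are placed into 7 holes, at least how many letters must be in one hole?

By the pigeonhole principle: ceiling(12/7).

Final answer: 2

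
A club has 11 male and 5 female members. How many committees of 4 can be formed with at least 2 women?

Sum over valid woman counts:
C(5,2)C(11,2) = 550
C(5,3)C(11,1) = 110
C(5,4)C(11,0) = 5
Total: 550 + 110 + 5.

Final answer: 665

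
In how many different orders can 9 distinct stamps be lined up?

The number of ways to arrange 9 distinct objects is 9!.

Final answer: 9! = 362880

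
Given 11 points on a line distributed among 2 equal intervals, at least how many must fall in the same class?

By pigeonhole with 11 objects and 2 categories: ceiling(11/2).

Final answer: 6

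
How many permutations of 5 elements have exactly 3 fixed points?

Choose which 3 elements are fixed: C(5,3) = 10.
Derange the remaining 2 using D(j) = (j-1)(D(j-1) + D(j-2)), D(0)=1, D(1)=0: D(2)=1.
Total: 10 x 1.

Final answer: C(5,3) D(2) = 10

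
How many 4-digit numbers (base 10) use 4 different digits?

First digit: 9 (not 0). Second: 9 (not first). Third: 8, etc.
Total: 9 x 9 x 8 x 7.

Final answer: 4536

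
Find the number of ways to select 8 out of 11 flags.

C(11,8) = 11!/(8! x (11-8)!).

Final answer: C(11,8) = 165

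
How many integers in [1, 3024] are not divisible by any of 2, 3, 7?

|div by 2|=1512, |div by 3|=1008, |div by 7|=432.
|div by 2&3|=504, |div by 2&7|=216, |div by 3&7|=144, |div by all|=72.
By inclusion-exclusion, divisible by at least one: 1512+1008+432-504-216-144+72 = 2160.
Not divisible by any: 3024 - 2160.

Final answer: 864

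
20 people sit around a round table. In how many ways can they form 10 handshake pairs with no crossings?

This is counted by the nth Catalan number C_n. Here n = 20/2 = 10.
Using C_0 = 1 and C_(k+1) = C_k x 2(2k+1)/(k+2), build up term by term: C_1=1, C_2=2, C_3=5, C_4=14, C_5=42, C_6=132, C_7=429, C_8=1430, C_9=4862, C_10=16796.

Final answer: C_{10} = 16796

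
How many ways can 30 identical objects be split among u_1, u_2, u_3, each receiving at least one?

Substitute u'_i = u_i - 1 (so u'_i >= 0). Then sum u'_i = 30 - 3 = 27.
Stars and bars: C(27+3-1, 3-1) = C(29,2).

Final answer: C(29,2) = 406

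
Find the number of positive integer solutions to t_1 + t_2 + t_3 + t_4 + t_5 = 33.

Substitute t'_i = t_i - 1 (so t'_i >= 0). Then sum t'_i = 33 - 5 = 28.
Stars and bars: C(28+5-1, 5-1) = C(32,4).

Final answer: C(32,4) = 35960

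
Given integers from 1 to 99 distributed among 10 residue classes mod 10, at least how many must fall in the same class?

By pigeonhole with 99 objects and 10 categories: ceiling(99/10).

Final answer: 10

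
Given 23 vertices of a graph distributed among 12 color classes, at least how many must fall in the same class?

By pigeonhole with 23 objects and 12 categories: ceiling(23/12).

Final answer: 2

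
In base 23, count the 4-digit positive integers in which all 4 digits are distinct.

First digit: 22 (nonzero). Second: 22 (not first). Third: 21, etc.
Total: 22 x 22 x 21 x 20.

Final answer: 203280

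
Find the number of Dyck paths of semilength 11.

Total monotonic paths to (11,11): C(22,11) = 705432.
By the reflection principle, paths that go above the diagonal number C(22,12) = 646646.
Valid Dyck paths: 705432 - 646646.
(This is the Catalan number C_{11}.)

Final answer: C_{11} = 58786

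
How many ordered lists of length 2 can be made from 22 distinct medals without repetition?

P(22,2) = 22!/(22-2)! = 22!/20!.

Final answer: P(22,2) = 462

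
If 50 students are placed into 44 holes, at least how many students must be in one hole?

By the pigeonhole principle: ceiling(50/44).

Final answer: 2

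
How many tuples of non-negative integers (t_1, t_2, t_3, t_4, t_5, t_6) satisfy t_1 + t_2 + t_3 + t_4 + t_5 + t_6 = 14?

Stars and bars with 14 stars and 5 bars:
C(14+6-1, 6-1) = C(19,5).

Final answer: C(19,5) = 11628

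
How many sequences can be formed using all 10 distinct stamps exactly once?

The number of ways to arrange 10 distinct objects is 10!.

Final answer: 10! = 3628800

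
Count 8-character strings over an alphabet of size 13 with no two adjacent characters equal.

First character: 13 choices. Each subsequent: 12 choices (must differ from the previous one).
Total: 13 x 12^7.

Final answer: 13 x 12^{7} = 465813504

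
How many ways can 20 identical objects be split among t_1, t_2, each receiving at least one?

Substitute t'_i = t_i - 1 (so t'_i >= 0). Then sum t'_i = 20 - 2 = 18.
Stars and bars: C(18+2-1, 2-1) = C(19,1).

Final answer: C(19,1) = 19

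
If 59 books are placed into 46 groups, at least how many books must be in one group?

By the pigeonhole principle: ceiling(59/46).

Final answer: 2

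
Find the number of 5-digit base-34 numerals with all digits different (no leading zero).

First digit: 33 (nonzero). Second: 33 (not first). Third: 32, etc.
Total: 33 x 33 x 32 x 31 x 30.

Final answer: 32408640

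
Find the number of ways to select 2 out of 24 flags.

C(24,2) = 24!/(2! x (24-2)!).

Final answer: C(24,2) = 276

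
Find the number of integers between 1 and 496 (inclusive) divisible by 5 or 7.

Multiples of 5: 99. Multiples of 7: 70. Of both (lcm=35): 14.
By inclusion-exclusion: 99 + 70 - 14.

Final answer: 155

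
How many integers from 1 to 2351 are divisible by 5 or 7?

Multiples of 5: 470. Multiples of 7: 335. Of both (lcm=35): 67.
By inclusion-exclusion: 470 + 335 - 67.

Final answer: 738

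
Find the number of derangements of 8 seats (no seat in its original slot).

Use the recurrence D(n) = (n-1)(D(n-1) + D(n-2)) with D(0)=1, D(1)=0.
D(2) = 1 x (0 + 1) = 1
D(3) = 2 x (1 + 0) = 2
D(4) = 3 x (2 + 1) = 9
D(5) = 4 x (9 + 2) = 44
D(6) = 5 x (44 + 9) = 265
D(7) = 6 x (265 + 44) = 1854
D(8) = 7 x (D(7) + D(6)) = 7 x (1854 + 265)

Final answer: D(8) = 14833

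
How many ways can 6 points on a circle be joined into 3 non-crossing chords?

The structures are counted by the Catalan number C_n. Here n = 6/2 = 3.
Using C_0 = 1 and C_(k+1) = C_k x 2(2k+1)/(k+2), build up term by term: C_1=1, C_2=2, C_3=5.

Final answer: C_{3} = 5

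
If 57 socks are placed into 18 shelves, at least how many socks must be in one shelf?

By the pigeonhole principle: ceiling(57/18).

Final answer: 4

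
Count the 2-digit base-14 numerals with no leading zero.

These are the integers in [14^1, 14^2), so the count is 14^2 - 14^1 = 13 x 14^1.

Final answer: 182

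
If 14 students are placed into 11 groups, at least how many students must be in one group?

By the pigeonhole principle: ceiling(14/11).

Final answer: 2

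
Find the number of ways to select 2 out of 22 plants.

C(22,2) = 22!/(2! x (22-2)!).

Final answer: C(22,2) = 231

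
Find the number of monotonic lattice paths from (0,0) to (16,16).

Each path has 16 right steps and 16 up steps in some order (32 steps total).
Choose which 16 of the 32 steps are up: C(32,16).

Final answer: C(32,16) = 601080390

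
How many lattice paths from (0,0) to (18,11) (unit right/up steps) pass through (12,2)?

Paths (0,0)->(12,2): C(14,2) = 91.
Paths (12,2)->(18,11): C(15,9) = 5005.
By multiplication principle: 91 x 5005.

Final answer: 455455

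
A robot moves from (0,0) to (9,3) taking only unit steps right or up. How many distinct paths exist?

Each path has 9 right steps and 3 up steps in some order (12 steps total).
Choose which 3 of the 12 steps are up: C(12,3).

Final answer: C(12,3) = 220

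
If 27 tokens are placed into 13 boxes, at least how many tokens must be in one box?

By the pigeonhole principle: ceiling(27/13).

Final answer: 3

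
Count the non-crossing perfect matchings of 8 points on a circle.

This is a standard Catalan-number count: the answer is C_n. Here n = 8/2 = 4.
C_n = C(2n,n)/(n+1), so C_{4} = C(8,4)/5 = 70/5.

Final answer: C_{4} = 14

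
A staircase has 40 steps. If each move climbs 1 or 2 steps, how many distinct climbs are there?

Let f(n) count the ways. The last step is size 1 or 2, so f(n) = f(n-1) + f(n-2) with f(1)=1, f(2)=2.
Iterating the recurrence: f(1)=1, f(2)=2, f(3)=3, f(4)=5, f(5)=8, f(6)=13, f(7)=21, f(8)=34, f(9)=55, f(10)=89, f(11)=144, f(12)=233, f(13)=377, f(14)=610, f(15)=987, f(16)=1597, f(17)=2584, f(18)=4181, f(19)=6765, f(20)=10946, f(21)=17711, f(22)=28657, f(23)=46368, f(24)=75025, f(25)=121393, f(26)=196418, f(27)=317811, f(28)=514229, f(29)=832040, f(30)=1346269, f(31)=2178309, f(32)=3524578, f(33)=5702887, f(34)=9227465, f(35)=14930352, f(36)=24157817, f(37)=39088169, f(38)=63245986, f(39)=102334155, f(40)=165580141.

Final answer: 165580141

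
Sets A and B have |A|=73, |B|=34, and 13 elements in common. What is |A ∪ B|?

|A union B| = |A| + |B| - |A intersect B| = 73 + 34 - 13.

Final answer: 94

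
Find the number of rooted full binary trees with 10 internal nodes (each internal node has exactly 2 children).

The structures are counted by the Catalan number C_n. Here n = 10.
C_n = C(2n,n)/(n+1), so C_{10} = C(20,10)/11 = 184756/11.

Final answer: C_{10} = 16796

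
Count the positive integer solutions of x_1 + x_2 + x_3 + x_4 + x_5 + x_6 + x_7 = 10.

Substitute x'_i = x_i - 1 (so x'_i >= 0). Then sum x'_i = 10 - 7 = 3.
Stars and bars: C(3+7-1, 7-1) = C(9,6).

Final answer: C(9,6) = 84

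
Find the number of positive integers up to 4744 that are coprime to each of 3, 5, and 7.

|div by 3|=1581, |div by 5|=948, |div by 7|=677.
|div by 3&5|=316, |div by 3&7|=225, |div by 5&7|=135, |div by all|=45.
By inclusion-exclusion, divisible by at least one: 1581+948+677-316-225-135+45 = 2575.
Not divisible by any: 4744 - 2575.

Final answer: 2169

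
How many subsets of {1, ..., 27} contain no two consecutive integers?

Let a(n) count such subsets of {1, ..., n}. Either n is excluded (a(n-1) ways) or n is included, forcing n-1 out (a(n-2) ways), so a(n) = a(n-1) + a(n-2) with a(1)=2, a(2)=3.
Building up term by term: a(1)=2, a(2)=3, a(3)=5, a(4)=8, a(5)=13, a(6)=21, a(7)=34, a(8)=55, a(9)=89, a(10)=144, a(11)=233, a(12)=377, a(13)=610, a(14)=987, a(15)=1597, a(16)=2584, a(17)=4181, a(18)=6765, a(19)=10946, a(20)=17711, a(21)=28657, a(22)=46368, a(23)=75025, a(24)=121393, a(25)=196418, a(26)=317811, a(27)=514229.

Final answer: 514229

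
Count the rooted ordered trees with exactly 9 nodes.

This is a standard Catalan-number count: the answer is C_n. Here n = 9 - 1 = 8.
C_n = C(2n,n)/(n+1), so C_{8} = C(16,8)/9 = 12870/9.

Final answer: C_{8} = 1430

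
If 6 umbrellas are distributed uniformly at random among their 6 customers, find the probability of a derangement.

D(n) = (n-1)(D(n-1) + D(n-2)), D(0)=1, D(1)=0.
Building up: D(2)=1, D(3)=2, D(4)=9, D(5)=44, D(6)=265.
Total arrangements: 6! = 720.
Probability = D(6)/6! = 53/144.

Final answer: D(6)/6! = 265/720 = 0.368056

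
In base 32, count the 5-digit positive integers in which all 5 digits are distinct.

The leading digit has 31 choices (anything but zero); the next has 31 (anything but the first), then 30, and so on, one fewer each time.
Total: 31 x 31 x 30 x 29 x 28.

Final answer: 23409960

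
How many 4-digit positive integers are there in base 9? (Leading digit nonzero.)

Leading digit: 8 options (nonzero). Other 3 digit(s): 9 options each.
Total: 8 x 9^3.

Final answer: 5832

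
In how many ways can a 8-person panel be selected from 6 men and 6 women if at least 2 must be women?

Sum over valid woman counts:
C(6,2)C(6,6) = 15
C(6,3)C(6,5) = 120
C(6,4)C(6,4) = 225
C(6,5)C(6,3) = 120
C(6,6)C(6,2) = 15
Total: 15 + 120 + 225 + 120 + 15.

Final answer: 495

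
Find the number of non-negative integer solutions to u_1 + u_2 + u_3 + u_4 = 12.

Stars and bars with 12 stars and 3 bars:
C(12+4-1, 4-1) = C(15,3).

Final answer: C(15,3) = 455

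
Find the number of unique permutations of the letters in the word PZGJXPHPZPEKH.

Letters (E:1, G:1, H:2, J:1, K:1, P:4, X:1, Z:2). Total letters: 13.
Permutations = 13!/(4! x 2! x 2!).

Final answer: 64864800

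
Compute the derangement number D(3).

Use the recurrence D(n) = (n-1)(D(n-1) + D(n-2)) with D(0)=1, D(1)=0.
Building up: D(2)=1.
D(3) = 2 x (D(2) + D(1)) = 2 x (1 + 0).

Final answer: D(3) = 2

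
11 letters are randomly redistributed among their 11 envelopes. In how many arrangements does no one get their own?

Use the recurrence D(n) = (n-1)(D(n-1) + D(n-2)) with D(0)=1, D(1)=0.
D(2) = 1 x (0 + 1) = 1
D(3) = 2 x (1 + 0) = 2
D(4) = 3 x (2 + 1) = 9
D(5) = 4 x (9 + 2) = 44
D(6) = 5 x (44 + 9) = 265
D(7) = 6 x (265 + 44) = 1854
D(8) = 7 x (1854 + 265) = 14833
D(9) = 8 x (14833 + 1854) = 133496
D(10) = 9 x (133496 + 14833) = 1334961
D(11) = 10 x (D(10) + D(9)) = 10 x (1334961 + 133496)

Final answer: D(11) = 14684570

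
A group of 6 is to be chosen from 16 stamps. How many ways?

C(16,6) = 16!/(6! x 10!).

Final answer: \binom{16}{6} = 8008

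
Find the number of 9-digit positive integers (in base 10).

These are the integers in [10^8, 10^9), so the count is 10^9 - 10^8 = 9 x 10^8.

Final answer: 900000000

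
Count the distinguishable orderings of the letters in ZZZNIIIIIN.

Letters (I:5, N:2, Z:3). Total letters: 10.
Permutations = 10!/(5! x 3! x 2!).

Final answer: 2520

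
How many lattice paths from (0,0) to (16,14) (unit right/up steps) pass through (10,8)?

Paths (0,0)->(10,8): C(18,8) = 43758.
Paths (10,8)->(16,14): C(12,6) = 924.
By multiplication principle: 43758 x 924.

Final answer: 40432392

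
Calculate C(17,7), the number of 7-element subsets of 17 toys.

C(17,7) = 17!/(7! x 10!).

Final answer: \binom{17}{7} = 19448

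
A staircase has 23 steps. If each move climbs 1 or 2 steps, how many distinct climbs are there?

Let f(n) count the ways. The last step is size 1 or 2, so f(n) = f(n-1) + f(n-2) with f(1)=1, f(2)=2.
Building up term by term: f(1)=1, f(2)=2, f(3)=3, f(4)=5, f(5)=8, f(6)=13, f(7)=21, f(8)=34, f(9)=55, f(10)=89, f(11)=144, f(12)=233, f(13)=377, f(14)=610, f(15)=987, f(16)=1597, f(17)=2584, f(18)=4181, f(19)=6765, f(20)=10946, f(21)=17711, f(22)=28657, f(23)=46368.

Final answer: 46368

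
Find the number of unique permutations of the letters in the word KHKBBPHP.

Letters (B:2, H:2, K:2, P:2). Total letters: 8.
Permutations = 8!/(2! x 2! x 2! x 2!).

Final answer: 2520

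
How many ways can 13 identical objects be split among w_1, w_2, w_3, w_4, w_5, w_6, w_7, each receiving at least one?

Substitute w'_i = w_i - 1 (so w'_i >= 0). Then sum w'_i = 13 - 7 = 6.
Stars and bars: C(6+7-1, 7-1) = C(12,6).

Final answer: C(12,6) = 924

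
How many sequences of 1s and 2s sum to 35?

Let f(n) be the number of climbs. Removing the last move (1 or 2 steps) gives f(n) = f(n-1) + f(n-2); base cases f(1)=1, f(2)=2.
Computing successive values: f(1)=1, f(2)=2, f(3)=3, f(4)=5, f(5)=8, f(6)=13, f(7)=21, f(8)=34, f(9)=55, f(10)=89, f(11)=144, f(12)=233, f(13)=377, f(14)=610, f(15)=987, f(16)=1597, f(17)=2584, f(18)=4181, f(19)=6765, f(20)=10946, f(21)=17711, f(22)=28657, f(23)=46368, f(24)=75025, f(25)=121393, f(26)=196418, f(27)=317811, f(28)=514229, f(29)=832040, f(30)=1346269, f(31)=2178309, f(32)=3524578, f(33)=5702887, f(34)=9227465, f(35)=14930352.

Final answer: 14930352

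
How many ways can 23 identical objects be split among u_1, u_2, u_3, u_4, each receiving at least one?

Substitute u'_i = u_i - 1 (so u'_i >= 0). Then sum u'_i = 23 - 4 = 19.
Stars and bars: C(19+4-1, 4-1) = C(22,3).

Final answer: C(22,3) = 1540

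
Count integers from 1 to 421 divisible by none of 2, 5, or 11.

|div by 2|=210, |div by 5|=84, |div by 11|=38.
|div by 2&5|=42, |div by 2&11|=19, |div by 5&11|=7, |div by all|=3.
By inclusion-exclusion, divisible by at least one: 210+84+38-42-19-7+3 = 267.
Not divisible by any: 421 - 267.

Final answer: 154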